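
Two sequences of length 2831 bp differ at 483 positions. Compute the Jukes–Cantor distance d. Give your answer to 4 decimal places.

0.1936

p = 483/2831 ≈ 0.170611.
d = −(3/4) ln(1 − 4p/3) = −0.75 ln(1 − 0.227481) = −0.75 ln(0.772519)
  = −0.75 × (-0.258099) = 0.193574 substitutions/site.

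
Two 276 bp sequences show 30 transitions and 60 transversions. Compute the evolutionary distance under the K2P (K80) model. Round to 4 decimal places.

P = 30/276 ≈ 0.108696 and Q = 60/276 ≈ 0.217391.
Under the Kimura two-parameter model, d = −½ ln(1 − 2P − Q) − ¼ ln(1 − 2Q).
1 − 2P − Q = 0.565217, giving −½ ln(0.565217) = 0.285273.
1 − 2Q = 0.565218, giving −¼ ln(0.565218) = 0.142636.
d = 0.285273 + 0.142636 = 0.427909.

0.4279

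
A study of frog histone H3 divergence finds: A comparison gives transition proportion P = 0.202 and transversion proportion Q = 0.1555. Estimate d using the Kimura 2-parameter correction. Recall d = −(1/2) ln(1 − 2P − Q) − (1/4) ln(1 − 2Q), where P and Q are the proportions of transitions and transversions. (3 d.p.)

Under the Kimura two-parameter model, d = −½ ln(1 − 2P − Q) − ¼ ln(1 − 2Q).
1 − 2P − Q = 0.4405, giving −½ ln(0.4405) = 0.409922.
1 − 2Q = 0.689, giving −¼ ln(0.689) = 0.093129.
d = 0.409922 + 0.093129 = 0.503051.

0.503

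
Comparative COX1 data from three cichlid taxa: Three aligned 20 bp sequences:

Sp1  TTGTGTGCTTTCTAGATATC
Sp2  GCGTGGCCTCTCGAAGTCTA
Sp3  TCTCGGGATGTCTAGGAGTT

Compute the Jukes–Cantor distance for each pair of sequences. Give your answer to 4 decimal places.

Sp1–Sp2: 10/20 sites differ → p = 0.5, d = −0.75 ln(1 − 0.666667) = 0.823960 ≈ 0.8240.
Sp1–Sp3: 10/20 sites differ → p = 0.5, d = −0.75 ln(1 − 0.666667) = 0.823960 ≈ 0.8240.
Sp2–Sp3: 11/20 sites differ → p = 0.55, d = −0.75 ln(1 − 0.733333) = 0.991316 ≈ 0.9913.

d(Sp1,Sp2) = 0.8240, d(Sp1,Sp3) = 0.8240, d(Sp2,Sp3) = 0.9913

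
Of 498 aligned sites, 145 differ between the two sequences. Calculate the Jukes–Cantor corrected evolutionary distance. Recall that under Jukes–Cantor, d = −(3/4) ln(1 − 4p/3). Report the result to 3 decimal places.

p = 145/498 ≈ 0.291165.
d = −(3/4) ln(1 − 4p/3) = −0.75 ln(1 − 0.38822) = −0.75 ln(0.61178)
  = −0.75 × (-0.491383) = 0.368537 substitutions/site.

0.369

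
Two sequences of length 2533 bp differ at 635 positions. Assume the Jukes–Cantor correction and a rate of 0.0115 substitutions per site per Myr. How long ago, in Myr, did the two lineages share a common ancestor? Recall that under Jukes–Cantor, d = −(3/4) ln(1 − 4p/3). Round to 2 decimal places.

p = 635/2533 ≈ 0.250691.
d = −(3/4) ln(1 − 4p/3) = −0.75 ln(1 − 0.334255) = −0.75 ln(0.665745)
  = −0.75 × (-0.406849) = 0.305137 substitutions/site.
Under a molecular clock d = 2μt, so t = d/(2μ) = 0.305137 / (2 × 0.0115) = 13.27 Myr.

13.27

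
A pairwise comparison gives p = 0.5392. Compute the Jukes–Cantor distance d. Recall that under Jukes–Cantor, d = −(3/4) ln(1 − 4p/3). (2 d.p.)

d = −(3/4) ln(1 − 4p/3) = −0.75 ln(1 − 0.718933) = −0.75 ln(0.281067)
  = −0.75 × (-1.269162) = 0.951872 substitutions/site.

0.95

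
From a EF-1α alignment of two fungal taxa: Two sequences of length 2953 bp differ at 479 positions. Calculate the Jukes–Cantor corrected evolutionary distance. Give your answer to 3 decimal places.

0.183

p = 479/2953 ≈ 0.162208.
d = −(3/4) ln(1 − 4p/3) = −0.75 ln(1 − 0.216277) = −0.75 ln(0.783723)
  = −0.75 × (-0.243700) = 0.182775 substitutions/site.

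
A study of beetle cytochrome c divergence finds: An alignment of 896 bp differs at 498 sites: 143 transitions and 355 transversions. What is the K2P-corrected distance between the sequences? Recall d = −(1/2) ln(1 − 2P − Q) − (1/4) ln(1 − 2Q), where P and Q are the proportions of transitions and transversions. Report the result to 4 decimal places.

1.0214

P = 143/896 ≈ 0.159598 and Q = 355/896 ≈ 0.396205.
Under the Kimura two-parameter model, d = −½ ln(1 − 2P − Q) − ¼ ln(1 − 2Q).
1 − 2P − Q = 0.284599, giving −½ ln(0.284599) = 0.628337.
1 − 2Q = 0.20759, giving −¼ ln(0.20759) = 0.393048.
d = 0.628337 + 0.393048 = 1.021385.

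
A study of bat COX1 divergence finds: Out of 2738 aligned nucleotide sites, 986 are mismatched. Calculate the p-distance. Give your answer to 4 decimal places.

0.3601

p = 986/2738 = 0.360116… ≈ 0.3601 (to 4 d.p.).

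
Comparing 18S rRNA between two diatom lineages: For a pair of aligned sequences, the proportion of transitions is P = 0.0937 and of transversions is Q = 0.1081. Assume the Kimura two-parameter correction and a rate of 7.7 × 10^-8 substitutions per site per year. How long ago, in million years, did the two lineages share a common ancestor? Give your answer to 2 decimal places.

1.53

Under the Kimura two-parameter model, d = −½ ln(1 − 2P − Q) − ¼ ln(1 − 2Q).
1 − 2P − Q = 0.7045, giving −½ ln(0.7045) = 0.175133.
1 − 2Q = 0.7838, giving −¼ ln(0.7838) = 0.060900.
d = 0.175133 + 0.060900 = 0.236033.
Under a molecular clock d = 2μt, so t = d/(2μ) = 0.236033 / (2 × 7.7 × 10^-8) = 1.53 million years.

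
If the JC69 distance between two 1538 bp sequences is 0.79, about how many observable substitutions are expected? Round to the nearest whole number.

Invert JC69: p = (3/4)(1 − e^(−4d/3)) = 0.75 × (1 − e^(-1.053333)) = 0.75 × (1 − 0.348773) = 0.488420.
Expected differing sites = pL ≈ 0.488420 × 1538 = 751.18996 ≈ 751.

751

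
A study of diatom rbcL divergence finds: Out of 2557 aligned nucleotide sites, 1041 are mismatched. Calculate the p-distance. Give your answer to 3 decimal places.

p = 1041/2557 = 0.407117… ≈ 0.407 (to 3 d.p.).

0.407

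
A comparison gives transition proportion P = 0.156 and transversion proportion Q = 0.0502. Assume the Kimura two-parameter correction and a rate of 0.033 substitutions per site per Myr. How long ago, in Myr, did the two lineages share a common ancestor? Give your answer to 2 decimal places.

Under the Kimura two-parameter model, d = −½ ln(1 − 2P − Q) − ¼ ln(1 − 2Q).
1 − 2P − Q = 0.6378, giving −½ ln(0.6378) = 0.224865.
1 − 2Q = 0.8996, giving −¼ ln(0.8996) = 0.026451.
d = 0.224865 + 0.026451 = 0.251316.
Under a molecular clock d = 2μt, so t = d/(2μ) = 0.251316 / (2 × 0.033) = 3.81 Myr.

3.81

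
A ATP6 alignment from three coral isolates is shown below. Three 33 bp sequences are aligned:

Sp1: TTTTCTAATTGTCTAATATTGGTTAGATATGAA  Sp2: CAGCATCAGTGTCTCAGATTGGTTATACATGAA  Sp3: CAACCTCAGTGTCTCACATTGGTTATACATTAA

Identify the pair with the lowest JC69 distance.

Sp2 and Sp3

Sp1–Sp2: 11/33 differ, p = 0.333, d = 0.441.
Sp1–Sp3: 11/33 differ, p = 0.333, d = 0.441.
Sp2–Sp3: 4/33 differ, p = 0.121, d = 0.132.
The smallest distance is between Sp2 and Sp3.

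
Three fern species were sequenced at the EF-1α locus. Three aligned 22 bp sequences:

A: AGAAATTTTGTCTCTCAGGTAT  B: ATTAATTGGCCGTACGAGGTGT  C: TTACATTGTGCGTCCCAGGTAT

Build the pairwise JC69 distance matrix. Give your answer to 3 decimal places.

d(A,B) = 0.824, d(A,C) = 0.414, d(B,C) = 0.497

A–B: 11/22 sites differ → p = 0.5, d = −0.75 ln(1 − 0.666667) = 0.823960 ≈ 0.824.
A–C: 7/22 sites differ → p ≈ 0.318182, d = −0.75 ln(1 − 0.424243) = 0.414052 ≈ 0.414.
B–C: 8/22 sites differ → p ≈ 0.363636, d = −0.75 ln(1 − 0.484848) = 0.497470 ≈ 0.497.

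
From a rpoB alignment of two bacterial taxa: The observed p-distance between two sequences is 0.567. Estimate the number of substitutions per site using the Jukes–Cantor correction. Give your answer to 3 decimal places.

1.058

d = −(3/4) ln(1 − 4p/3) = −0.75 ln(1 − 0.756) = −0.75 ln(0.244)
  = −0.75 × (-1.410587) = 1.057940 substitutions/site.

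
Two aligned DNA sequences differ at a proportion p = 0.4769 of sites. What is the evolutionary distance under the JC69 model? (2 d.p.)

0.76

d = −(3/4) ln(1 − 4p/3) = −0.75 ln(1 − 0.635867) = −0.75 ln(0.364133)
  = −0.75 × (-1.010236) = 0.757677 substitutions/site.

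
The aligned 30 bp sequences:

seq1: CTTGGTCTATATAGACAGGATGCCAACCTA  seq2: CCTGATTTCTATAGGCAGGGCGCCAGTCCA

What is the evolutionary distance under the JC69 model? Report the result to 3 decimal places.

0.441

The sequences differ at 10 of 30 sites (2, 5, 7, 9, 15, 20, 21, 26, 27, 29), so p = 10/30 ≈ 0.333333.
d = −(3/4) ln(1 − 4p/3) = −0.75 ln(1 − 0.444444) = −0.75 ln(0.555556)
  = −0.75 × (-0.587786) = 0.440840 substitutions/site.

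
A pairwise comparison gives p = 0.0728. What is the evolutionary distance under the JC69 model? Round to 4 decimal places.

0.0766

d = −(3/4) ln(1 − 4p/3) = −0.75 ln(1 − 0.097067) = −0.75 ln(0.902933)
  = −0.75 × (-0.102107) = 0.076580 substitutions/site.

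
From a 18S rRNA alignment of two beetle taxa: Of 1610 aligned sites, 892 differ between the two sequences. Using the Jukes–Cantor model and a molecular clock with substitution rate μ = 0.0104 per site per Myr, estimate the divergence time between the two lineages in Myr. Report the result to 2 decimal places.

48.39

p = 892/1610 ≈ 0.554037.
d = −(3/4) ln(1 − 4p/3) = −0.75 ln(1 − 0.738716) = −0.75 ln(0.261284)
  = −0.75 × (-1.342147) = 1.006610 substitutions/site.
Under a molecular clock d = 2μt, so t = d/(2μ) = 1.006610 / (2 × 0.0104) = 48.39 Myr.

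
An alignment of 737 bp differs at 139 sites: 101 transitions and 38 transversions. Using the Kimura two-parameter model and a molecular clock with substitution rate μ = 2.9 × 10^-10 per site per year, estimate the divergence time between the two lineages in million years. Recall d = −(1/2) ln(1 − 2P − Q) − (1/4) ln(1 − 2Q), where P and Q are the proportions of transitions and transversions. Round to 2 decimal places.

386.56

P = 101/737 ≈ 0.137042 and Q = 38/737 ≈ 0.05156.
Under the Kimura two-parameter model, d = −½ ln(1 − 2P − Q) − ¼ ln(1 − 2Q).
1 − 2P − Q = 0.674356, giving −½ ln(0.674356) = 0.196999.
1 − 2Q = 0.89688, giving −¼ ln(0.89688) = 0.027208.
d = 0.196999 + 0.027208 = 0.224207.
Under a molecular clock d = 2μt, so t = d/(2μ) = 0.224207 / (2 × 2.9 × 10^-10) = 386.56 million years.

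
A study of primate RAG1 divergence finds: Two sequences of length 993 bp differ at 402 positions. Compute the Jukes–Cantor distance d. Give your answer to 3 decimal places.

0.582

p = 402/993 ≈ 0.404834.
d = −(3/4) ln(1 − 4p/3) = −0.75 ln(1 − 0.539779) = −0.75 ln(0.460221)
  = −0.75 × (-0.776048) = 0.582036 substitutions/site.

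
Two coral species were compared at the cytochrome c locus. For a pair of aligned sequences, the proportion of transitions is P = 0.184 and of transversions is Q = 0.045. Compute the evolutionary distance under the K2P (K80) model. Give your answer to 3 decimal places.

0.290

Under the Kimura two-parameter model, d = −½ ln(1 − 2P − Q) − ¼ ln(1 − 2Q).
1 − 2P − Q = 0.587, giving −½ ln(0.587) = 0.266365.
1 − 2Q = 0.91, giving −¼ ln(0.91) = 0.023578.
d = 0.266365 + 0.023578 = 0.289943.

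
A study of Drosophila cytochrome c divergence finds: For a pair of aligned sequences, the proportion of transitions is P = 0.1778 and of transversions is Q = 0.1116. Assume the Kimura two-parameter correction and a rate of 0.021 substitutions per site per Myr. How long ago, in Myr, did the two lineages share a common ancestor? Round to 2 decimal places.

Under the Kimura two-parameter model, d = −½ ln(1 − 2P − Q) − ¼ ln(1 − 2Q).
1 − 2P − Q = 0.5328, giving −½ ln(0.5328) = 0.314805.
1 − 2Q = 0.7768, giving −¼ ln(0.7768) = 0.063143.
d = 0.314805 + 0.063143 = 0.377948.
Under a molecular clock d = 2μt, so t = d/(2μ) = 0.377948 / (2 × 0.021) = 9.00 Myr.

9.00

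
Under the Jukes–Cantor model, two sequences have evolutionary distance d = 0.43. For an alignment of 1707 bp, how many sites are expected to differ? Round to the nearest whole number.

559

Invert JC69: p = (3/4)(1 − e^(−4d/3)) = 0.75 × (1 − e^(-0.573333)) = 0.75 × (1 − 0.563644) = 0.327267.
Expected differing sites = pL ≈ 0.327267 × 1707 = 558.644769 ≈ 559.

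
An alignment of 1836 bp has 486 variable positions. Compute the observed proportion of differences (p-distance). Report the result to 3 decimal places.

0.265

p = 486/1836 = 0.264705… ≈ 0.265 (to 3 d.p.).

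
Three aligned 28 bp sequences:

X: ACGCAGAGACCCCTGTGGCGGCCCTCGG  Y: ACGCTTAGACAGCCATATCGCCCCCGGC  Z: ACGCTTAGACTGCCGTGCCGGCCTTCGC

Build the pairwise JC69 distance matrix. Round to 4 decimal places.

d(X,Y) = 0.6355, d(X,Z) = 0.3597, d(Y,Z) = 0.3597

X–Y: 12/28 sites differ → p ≈ 0.428571, d = −0.75 ln(1 − 0.571428) = 0.635472 ≈ 0.6355.
X–Z: 8/28 sites differ → p ≈ 0.285714, d = −0.75 ln(1 − 0.380952) = 0.359679 ≈ 0.3597.
Y–Z: 8/28 sites differ → p ≈ 0.285714, d = −0.75 ln(1 − 0.380952) = 0.359679 ≈ 0.3597.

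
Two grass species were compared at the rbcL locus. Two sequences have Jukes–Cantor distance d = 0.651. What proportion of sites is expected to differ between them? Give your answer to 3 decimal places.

0.435

p = (3/4)(1 − e^(−4d/3)) = 0.75 × (1 − e^(-0.868)) = 0.75 × (1 − 0.419790) = 0.435158.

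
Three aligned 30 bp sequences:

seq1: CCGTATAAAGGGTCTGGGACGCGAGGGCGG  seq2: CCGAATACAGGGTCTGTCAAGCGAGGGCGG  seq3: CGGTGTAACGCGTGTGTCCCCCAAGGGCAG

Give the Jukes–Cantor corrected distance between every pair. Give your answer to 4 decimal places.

seq1–seq2: 5/30 sites differ → p ≈ 0.166667, d = −0.75 ln(1 − 0.222223) = 0.188487 ≈ 0.1885.
seq1–seq3: 11/30 sites differ → p ≈ 0.366667, d = −0.75 ln(1 − 0.488889) = 0.503376 ≈ 0.5034.
seq2–seq3: 12/30 sites differ → p = 0.4, d = −0.75 ln(1 − 0.533333) = 0.571605 ≈ 0.5716.

d(seq1,seq2) = 0.1885, d(seq1,seq3) = 0.5034, d(seq2,seq3) = 0.5716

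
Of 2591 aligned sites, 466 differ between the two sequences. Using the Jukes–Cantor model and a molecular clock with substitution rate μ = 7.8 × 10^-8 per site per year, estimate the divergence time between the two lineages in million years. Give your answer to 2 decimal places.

1.32

p = 466/2591 ≈ 0.179853.
d = −(3/4) ln(1 − 4p/3) = −0.75 ln(1 − 0.239804) = −0.75 ln(0.760196)
  = −0.75 × (-0.274179) = 0.205634 substitutions/site.
Under a molecular clock d = 2μt, so t = d/(2μ) = 0.205634 / (2 × 7.8 × 10^-8) = 1.32 million years.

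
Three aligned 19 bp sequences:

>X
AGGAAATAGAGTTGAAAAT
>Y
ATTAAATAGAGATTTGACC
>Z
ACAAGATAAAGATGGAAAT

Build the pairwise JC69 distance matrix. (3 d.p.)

d(X,Y) = 0.618, d(X,Z) = 0.410, d(Y,Z) = 0.749

X–Y: 8/19 sites differ → p ≈ 0.421053, d = −0.75 ln(1 − 0.561404) = 0.618132 ≈ 0.618.
X–Z: 6/19 sites differ → p ≈ 0.315789, d = −0.75 ln(1 − 0.421052) = 0.409907 ≈ 0.410.
Y–Z: 9/19 sites differ → p ≈ 0.473684, d = −0.75 ln(1 − 0.631579) = 0.748897 ≈ 0.749.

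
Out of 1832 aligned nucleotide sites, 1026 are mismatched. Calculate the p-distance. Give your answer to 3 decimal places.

p = 1026/1832 = 0.560043… ≈ 0.560 (to 3 d.p.).

0.560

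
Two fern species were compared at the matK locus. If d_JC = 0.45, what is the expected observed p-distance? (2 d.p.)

0.34

p = (3/4)(1 − e^(−4d/3)) = 0.75 × (1 − e^(-0.6)) = 0.75 × (1 − 0.548812) = 0.338391.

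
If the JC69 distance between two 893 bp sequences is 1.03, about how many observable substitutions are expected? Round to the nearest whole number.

Invert JC69: p = (3/4)(1 − e^(−4d/3)) = 0.75 × (1 − e^(-1.373333)) = 0.75 × (1 − 0.253261) = 0.560054.
Expected differing sites = pL ≈ 0.560054 × 893 = 500.128222 ≈ 500.

500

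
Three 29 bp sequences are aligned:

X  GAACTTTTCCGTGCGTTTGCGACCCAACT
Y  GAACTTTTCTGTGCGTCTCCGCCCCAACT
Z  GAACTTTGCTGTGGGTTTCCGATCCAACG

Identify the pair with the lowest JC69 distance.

X and Y

X–Y: 4/29 differ, p = 0.138, d = 0.152.
X–Z: 6/29 differ, p = 0.207, d = 0.242.
Y–Z: 6/29 differ, p = 0.207, d = 0.242.
The smallest distance is between X and Y.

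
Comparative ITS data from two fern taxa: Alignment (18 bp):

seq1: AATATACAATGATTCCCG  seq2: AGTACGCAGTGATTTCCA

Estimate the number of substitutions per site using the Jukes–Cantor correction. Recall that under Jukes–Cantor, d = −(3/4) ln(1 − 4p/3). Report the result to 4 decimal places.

The sequences differ at 6 of 18 sites (2, 5, 6, 9, 15, 18), so p = 6/18 ≈ 0.333333.
d = −(3/4) ln(1 − 4p/3) = −0.75 ln(1 − 0.444444) = −0.75 ln(0.555556)
  = −0.75 × (-0.587786) = 0.440840 substitutions/site.

0.4408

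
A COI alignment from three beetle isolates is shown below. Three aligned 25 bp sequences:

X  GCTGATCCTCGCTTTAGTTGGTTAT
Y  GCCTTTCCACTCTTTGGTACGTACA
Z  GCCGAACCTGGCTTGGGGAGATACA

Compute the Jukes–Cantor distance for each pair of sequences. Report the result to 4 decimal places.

d(X,Y) = 0.6626, d(X,Z) = 0.6626, d(Y,Z) = 0.5716

X–Y: 11/25 sites differ → p = 0.44, d = −0.75 ln(1 − 0.586667) = 0.662626 ≈ 0.6626.
X–Z: 11/25 sites differ → p = 0.44, d = −0.75 ln(1 − 0.586667) = 0.662626 ≈ 0.6626.
Y–Z: 10/25 sites differ → p = 0.4, d = −0.75 ln(1 − 0.533333) = 0.571605 ≈ 0.5716.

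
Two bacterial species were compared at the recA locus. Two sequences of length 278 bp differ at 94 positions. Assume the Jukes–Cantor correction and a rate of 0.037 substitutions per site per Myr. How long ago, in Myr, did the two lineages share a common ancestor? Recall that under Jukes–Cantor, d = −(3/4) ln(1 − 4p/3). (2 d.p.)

p = 94/278 ≈ 0.338129.
d = −(3/4) ln(1 − 4p/3) = −0.75 ln(1 − 0.450839) = −0.75 ln(0.549161)
  = −0.75 × (-0.599364) = 0.449523 substitutions/site.
Under a molecular clock d = 2μt, so t = d/(2μ) = 0.449523 / (2 × 0.037) = 6.07 Myr.

6.07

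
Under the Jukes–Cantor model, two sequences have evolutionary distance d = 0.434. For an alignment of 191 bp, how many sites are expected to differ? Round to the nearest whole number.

Invert JC69: p = (3/4)(1 − e^(−4d/3)) = 0.75 × (1 − e^(-0.578667)) = 0.75 × (1 − 0.560645) = 0.329516.
Expected differing sites = pL ≈ 0.329516 × 191 = 62.937556 ≈ 63.

63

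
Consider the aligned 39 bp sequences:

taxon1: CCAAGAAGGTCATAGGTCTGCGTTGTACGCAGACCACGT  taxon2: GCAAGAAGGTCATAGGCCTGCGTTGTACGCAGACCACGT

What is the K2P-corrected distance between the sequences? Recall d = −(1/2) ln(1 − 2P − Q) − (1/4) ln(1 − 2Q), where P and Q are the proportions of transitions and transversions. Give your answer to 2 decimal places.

0.05

Of 39 sites, 1 differences are transitions and 1 are transversions, so P = 1/39 ≈ 0.025641 and Q = 1/39 ≈ 0.025641.
Under the Kimura two-parameter model, d = −½ ln(1 − 2P − Q) − ¼ ln(1 − 2Q).
1 − 2P − Q = 0.923077, giving −½ ln(0.923077) = 0.040021.
1 − 2Q = 0.948718, giving −¼ ln(0.948718) = 0.013161.
d = 0.040021 + 0.013161 = 0.053182.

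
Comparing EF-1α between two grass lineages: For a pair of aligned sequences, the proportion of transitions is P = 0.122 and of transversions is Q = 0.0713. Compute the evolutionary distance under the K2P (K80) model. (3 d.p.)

0.228

Under the Kimura two-parameter model, d = −½ ln(1 − 2P − Q) − ¼ ln(1 − 2Q).
1 − 2P − Q = 0.6847, giving −½ ln(0.6847) = 0.189387.
1 − 2Q = 0.8574, giving −¼ ln(0.8574) = 0.038463.
d = 0.189387 + 0.038463 = 0.227850.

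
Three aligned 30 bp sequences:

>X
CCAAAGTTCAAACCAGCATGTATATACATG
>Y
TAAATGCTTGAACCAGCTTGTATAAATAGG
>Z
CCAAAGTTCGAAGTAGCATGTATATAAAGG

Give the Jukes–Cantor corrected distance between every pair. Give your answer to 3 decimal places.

X–Y: 10/30 sites differ → p ≈ 0.333333, d = −0.75 ln(1 − 0.444444) = 0.440839 ≈ 0.441.
X–Z: 5/30 sites differ → p ≈ 0.166667, d = −0.75 ln(1 − 0.222223) = 0.188487 ≈ 0.188.
Y–Z: 10/30 sites differ → p ≈ 0.333333, d = −0.75 ln(1 − 0.444444) = 0.440839 ≈ 0.441.

d(X,Y) = 0.441, d(X,Z) = 0.188, d(Y,Z) = 0.441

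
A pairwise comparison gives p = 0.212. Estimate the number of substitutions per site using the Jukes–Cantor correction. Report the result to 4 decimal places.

d = −(3/4) ln(1 − 4p/3) = −0.75 ln(1 − 0.282667) = −0.75 ln(0.717333)
  = −0.75 × (-0.332215) = 0.249161 substitutions/site.

0.2492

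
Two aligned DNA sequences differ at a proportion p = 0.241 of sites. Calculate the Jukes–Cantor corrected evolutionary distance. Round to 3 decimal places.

0.291

d = −(3/4) ln(1 − 4p/3) = −0.75 ln(1 − 0.321333) = −0.75 ln(0.678667)
  = −0.75 × (-0.387625) = 0.290719 substitutions/site.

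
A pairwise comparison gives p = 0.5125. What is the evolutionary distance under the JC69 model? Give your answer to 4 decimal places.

0.8624

d = −(3/4) ln(1 − 4p/3) = −0.75 ln(1 − 0.683333) = −0.75 ln(0.316667)
  = −0.75 × (-1.149905) = 0.862429 substitutions/site.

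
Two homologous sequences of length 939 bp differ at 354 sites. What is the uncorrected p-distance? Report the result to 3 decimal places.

0.377

p = 354/939 = 0.376996… ≈ 0.377 (to 3 d.p.).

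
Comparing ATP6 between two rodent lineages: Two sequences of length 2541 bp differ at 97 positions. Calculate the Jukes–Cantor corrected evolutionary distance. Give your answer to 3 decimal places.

0.039

p = 97/2541 ≈ 0.038174.
d = −(3/4) ln(1 − 4p/3) = −0.75 ln(1 − 0.050899) = −0.75 ln(0.949101)
  = −0.75 × (-0.052240) = 0.039180 substitutions/site.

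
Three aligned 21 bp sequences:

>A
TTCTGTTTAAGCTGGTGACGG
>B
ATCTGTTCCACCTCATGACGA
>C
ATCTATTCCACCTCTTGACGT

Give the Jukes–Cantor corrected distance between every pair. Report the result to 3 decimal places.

d(A,B) = 0.441, d(A,C) = 0.532, d(B,C) = 0.158

A–B: 7/21 sites differ → p ≈ 0.333333, d = −0.75 ln(1 − 0.444444) = 0.440839 ≈ 0.441.
A–C: 8/21 sites differ → p ≈ 0.380952, d = −0.75 ln(1 − 0.507936) = 0.531860 ≈ 0.532.
B–C: 3/21 sites differ → p ≈ 0.142857, d = −0.75 ln(1 − 0.190476) = 0.158482 ≈ 0.158.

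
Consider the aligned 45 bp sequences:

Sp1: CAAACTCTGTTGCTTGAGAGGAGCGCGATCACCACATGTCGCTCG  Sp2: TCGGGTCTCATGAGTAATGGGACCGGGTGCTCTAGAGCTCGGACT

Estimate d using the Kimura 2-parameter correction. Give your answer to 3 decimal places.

0.952

Of 45 sites, 6 differences are transitions and 18 are transversions, so P = 6/45 ≈ 0.133333 and Q = 18/45 = 0.4.
Under the Kimura two-parameter model, d = −½ ln(1 − 2P − Q) − ¼ ln(1 − 2Q).
1 − 2P − Q = 0.333334, giving −½ ln(0.333334) = 0.549305.
1 − 2Q = 0.2, giving −¼ ln(0.2) = 0.402359.
d = 0.549305 + 0.402359 = 0.951664.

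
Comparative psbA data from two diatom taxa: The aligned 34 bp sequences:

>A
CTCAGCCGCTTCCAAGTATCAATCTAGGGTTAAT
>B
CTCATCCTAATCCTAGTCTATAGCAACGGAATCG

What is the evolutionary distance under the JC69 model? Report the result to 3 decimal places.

0.741

The sequences differ at 16 of 34 sites, so p = 16/34 ≈ 0.470588.
d = −(3/4) ln(1 − 4p/3) = −0.75 ln(1 − 0.627451) = −0.75 ln(0.372549)
  = −0.75 × (-0.987387) = 0.740540 substitutions/site.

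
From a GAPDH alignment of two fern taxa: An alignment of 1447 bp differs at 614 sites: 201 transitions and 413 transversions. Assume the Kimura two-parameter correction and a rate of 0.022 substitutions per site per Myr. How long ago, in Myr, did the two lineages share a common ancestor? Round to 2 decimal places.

P = 201/1447 ≈ 0.138908 and Q = 413/1447 ≈ 0.285418.
Under the Kimura two-parameter model, d = −½ ln(1 − 2P − Q) − ¼ ln(1 − 2Q).
1 − 2P − Q = 0.436766, giving −½ ln(0.436766) = 0.414179.
1 − 2Q = 0.429164, giving −¼ ln(0.429164) = 0.211479.
d = 0.414179 + 0.211479 = 0.625658.
Under a molecular clock d = 2μt, so t = d/(2μ) = 0.625658 / (2 × 0.022) = 14.22 Myr.

14.22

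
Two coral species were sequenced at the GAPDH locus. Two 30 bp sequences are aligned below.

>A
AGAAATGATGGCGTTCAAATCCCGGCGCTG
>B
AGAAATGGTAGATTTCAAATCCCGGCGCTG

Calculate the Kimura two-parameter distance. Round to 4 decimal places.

Of 30 sites, 2 differences are transitions and 2 are transversions, so P = 2/30 ≈ 0.066667 and Q = 2/30 ≈ 0.066667.
Under the Kimura two-parameter model, d = −½ ln(1 − 2P − Q) − ¼ ln(1 − 2Q).
1 − 2P − Q = 0.799999, giving −½ ln(0.799999) = 0.111572.
1 − 2Q = 0.866666, giving −¼ ln(0.866666) = 0.035775.
d = 0.111572 + 0.035775 = 0.147347.

0.1473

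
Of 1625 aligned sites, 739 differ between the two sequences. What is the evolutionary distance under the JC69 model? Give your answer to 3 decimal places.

0.699

p = 739/1625 ≈ 0.454769.
d = −(3/4) ln(1 − 4p/3) = −0.75 ln(1 − 0.606359) = −0.75 ln(0.393641)
  = −0.75 × (-0.932316) = 0.699237 substitutions/site.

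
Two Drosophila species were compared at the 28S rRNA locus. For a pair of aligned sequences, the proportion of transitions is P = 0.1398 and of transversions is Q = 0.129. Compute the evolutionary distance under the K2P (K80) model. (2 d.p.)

Under the Kimura two-parameter model, d = −½ ln(1 − 2P − Q) − ¼ ln(1 − 2Q).
1 − 2P − Q = 0.5914, giving −½ ln(0.5914) = 0.262631.
1 − 2Q = 0.742, giving −¼ ln(0.742) = 0.074602.
d = 0.262631 + 0.074602 = 0.337233.

0.34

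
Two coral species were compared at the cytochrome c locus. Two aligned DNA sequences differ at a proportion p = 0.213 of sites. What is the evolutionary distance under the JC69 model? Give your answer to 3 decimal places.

0.251

d = −(3/4) ln(1 − 4p/3) = −0.75 ln(1 − 0.284) = −0.75 ln(0.716)
  = −0.75 × (-0.334075) = 0.250556 substitutions/site.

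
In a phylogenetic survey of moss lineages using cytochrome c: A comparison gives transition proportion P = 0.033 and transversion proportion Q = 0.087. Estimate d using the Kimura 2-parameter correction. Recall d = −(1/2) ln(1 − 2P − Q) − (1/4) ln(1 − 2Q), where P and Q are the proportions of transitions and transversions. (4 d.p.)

0.1308

Under the Kimura two-parameter model, d = −½ ln(1 − 2P − Q) − ¼ ln(1 − 2Q).
1 − 2P − Q = 0.847, giving −½ ln(0.847) = 0.083027.
1 − 2Q = 0.826, giving −¼ ln(0.826) = 0.047790.
d = 0.083027 + 0.047790 = 0.130817.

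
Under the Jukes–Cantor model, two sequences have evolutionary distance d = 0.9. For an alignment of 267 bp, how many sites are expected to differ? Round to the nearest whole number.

140

Invert JC69: p = (3/4)(1 − e^(−4d/3)) = 0.75 × (1 − e^(-1.2)) = 0.75 × (1 − 0.301194) = 0.524105.
Expected differing sites = pL ≈ 0.524105 × 267 = 139.936035 ≈ 140.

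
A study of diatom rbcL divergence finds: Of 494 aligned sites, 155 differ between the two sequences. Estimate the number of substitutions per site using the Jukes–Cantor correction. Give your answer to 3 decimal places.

p = 155/494 ≈ 0.313765.
d = −(3/4) ln(1 − 4p/3) = −0.75 ln(1 − 0.418353) = −0.75 ln(0.581647)
  = −0.75 × (-0.541892) = 0.406419 substitutions/site.

0.406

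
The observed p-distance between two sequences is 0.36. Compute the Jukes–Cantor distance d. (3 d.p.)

0.490

d = −(3/4) ln(1 − 4p/3) = −0.75 ln(1 − 0.48) = −0.75 ln(0.52)
  = −0.75 × (-0.653926) = 0.490445 substitutions/site.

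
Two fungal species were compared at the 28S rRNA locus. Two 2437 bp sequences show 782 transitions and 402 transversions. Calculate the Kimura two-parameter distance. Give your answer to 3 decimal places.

P = 782/2437 ≈ 0.320886 and Q = 402/2437 ≈ 0.164957.
Under the Kimura two-parameter model, d = −½ ln(1 − 2P − Q) − ¼ ln(1 − 2Q).
1 − 2P − Q = 0.193271, giving −½ ln(0.193271) = 0.821831.
1 − 2Q = 0.670086, giving −¼ ln(0.670086) = 0.100087.
d = 0.821831 + 0.100087 = 0.921918.

0.922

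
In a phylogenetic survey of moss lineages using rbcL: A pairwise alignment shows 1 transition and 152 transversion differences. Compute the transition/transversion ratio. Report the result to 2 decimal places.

0.01

R = 1/152 = 0.006578… ≈ 0.01 (to 2 d.p.).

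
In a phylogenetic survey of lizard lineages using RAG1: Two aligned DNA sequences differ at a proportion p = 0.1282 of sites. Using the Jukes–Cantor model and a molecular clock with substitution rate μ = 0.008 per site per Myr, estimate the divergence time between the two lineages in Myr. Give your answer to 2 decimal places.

d = −(3/4) ln(1 − 4p/3) = −0.75 ln(1 − 0.170933) = −0.75 ln(0.829067)
  = −0.75 × (-0.187454) = 0.140591 substitutions/site.
Under a molecular clock d = 2μt, so t = d/(2μ) = 0.140591 / (2 × 0.008) = 8.79 Myr.

8.79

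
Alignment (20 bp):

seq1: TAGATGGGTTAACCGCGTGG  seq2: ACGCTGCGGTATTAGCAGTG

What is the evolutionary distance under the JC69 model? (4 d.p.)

The sequences differ at 11 of 20 sites, so p = 11/20 = 0.55.
d = −(3/4) ln(1 − 4p/3) = −0.75 ln(1 − 0.733333) = −0.75 ln(0.266667)
  = −0.75 × (-1.321755) = 0.991316 substitutions/site.

0.9913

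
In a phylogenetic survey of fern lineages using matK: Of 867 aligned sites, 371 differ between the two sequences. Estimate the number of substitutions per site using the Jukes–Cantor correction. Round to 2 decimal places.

0.63

p = 371/867 ≈ 0.427912.
d = −(3/4) ln(1 − 4p/3) = −0.75 ln(1 − 0.570549) = −0.75 ln(0.429451)
  = −0.75 × (-0.845248) = 0.633936 substitutions/site.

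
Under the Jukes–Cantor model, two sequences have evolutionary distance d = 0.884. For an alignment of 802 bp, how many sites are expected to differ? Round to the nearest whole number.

Invert JC69: p = (3/4)(1 − e^(−4d/3)) = 0.75 × (1 − e^(-1.178667)) = 0.75 × (1 − 0.307689) = 0.519233.
Expected differing sites = pL ≈ 0.519233 × 802 = 416.424866 ≈ 416.

416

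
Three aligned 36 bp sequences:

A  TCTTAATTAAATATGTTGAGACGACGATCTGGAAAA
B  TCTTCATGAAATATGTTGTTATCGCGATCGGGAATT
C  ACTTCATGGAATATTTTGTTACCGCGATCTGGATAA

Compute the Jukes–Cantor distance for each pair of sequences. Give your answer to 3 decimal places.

d(A,B) = 0.347, d(A,C) = 0.347, d(B,C) = 0.264

A–B: 10/36 sites differ → p ≈ 0.277778, d = −0.75 ln(1 − 0.370371) = 0.346968 ≈ 0.347.
A–C: 10/36 sites differ → p ≈ 0.277778, d = −0.75 ln(1 − 0.370371) = 0.346968 ≈ 0.347.
B–C: 8/36 sites differ → p ≈ 0.222222, d = −0.75 ln(1 − 0.296296) = 0.263548 ≈ 0.264.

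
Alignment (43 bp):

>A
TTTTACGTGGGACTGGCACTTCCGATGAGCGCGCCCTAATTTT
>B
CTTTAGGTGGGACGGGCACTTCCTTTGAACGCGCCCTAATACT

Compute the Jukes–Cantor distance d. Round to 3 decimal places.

The sequences differ at 8 of 43 sites (1, 6, 14, 24, 25, 29, 41, 42), so p = 8/43 ≈ 0.186047.
d = −(3/4) ln(1 − 4p/3) = −0.75 ln(1 − 0.248063) = −0.75 ln(0.751937)
  = −0.75 × (-0.285103) = 0.213827 substitutions/site.

0.214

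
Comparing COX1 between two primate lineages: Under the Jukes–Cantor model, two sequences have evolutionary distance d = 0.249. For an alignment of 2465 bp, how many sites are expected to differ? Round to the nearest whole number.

522

Invert JC69: p = (3/4)(1 − e^(−4d/3)) = 0.75 × (1 − e^(-0.332)) = 0.75 × (1 − 0.717487) = 0.211885.
Expected differing sites = pL ≈ 0.211885 × 2465 = 522.296525 ≈ 522.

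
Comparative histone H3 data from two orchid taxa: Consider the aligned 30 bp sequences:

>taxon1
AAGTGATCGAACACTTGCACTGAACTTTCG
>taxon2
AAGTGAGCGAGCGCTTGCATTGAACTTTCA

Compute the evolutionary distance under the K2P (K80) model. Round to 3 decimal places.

0.196

Of 30 sites, 4 differences are transitions and 1 are transversions, so P = 4/30 ≈ 0.133333 and Q = 1/30 ≈ 0.033333.
Under the Kimura two-parameter model, d = −½ ln(1 − 2P − Q) − ¼ ln(1 − 2Q).
1 − 2P − Q = 0.700001, giving −½ ln(0.700001) = 0.178337.
1 − 2Q = 0.933334, giving −¼ ln(0.933334) = 0.017248.
d = 0.178337 + 0.017248 = 0.195585.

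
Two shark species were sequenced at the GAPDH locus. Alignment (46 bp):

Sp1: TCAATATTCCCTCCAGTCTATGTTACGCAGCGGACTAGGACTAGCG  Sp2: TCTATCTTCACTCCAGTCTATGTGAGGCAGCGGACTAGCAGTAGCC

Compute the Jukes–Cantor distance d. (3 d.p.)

0.198

The sequences differ at 8 of 46 sites (3, 6, 10, 24, 26, 39, 41, 46), so p = 8/46 ≈ 0.173913.
d = −(3/4) ln(1 − 4p/3) = −0.75 ln(1 − 0.231884) = −0.75 ln(0.768116)
  = −0.75 × (-0.263815) = 0.197861 substitutions/site.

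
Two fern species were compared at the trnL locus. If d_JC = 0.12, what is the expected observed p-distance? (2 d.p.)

p = (3/4)(1 − e^(−4d/3)) = 0.75 × (1 − e^(-0.16)) = 0.75 × (1 − 0.852144) = 0.110892.

0.11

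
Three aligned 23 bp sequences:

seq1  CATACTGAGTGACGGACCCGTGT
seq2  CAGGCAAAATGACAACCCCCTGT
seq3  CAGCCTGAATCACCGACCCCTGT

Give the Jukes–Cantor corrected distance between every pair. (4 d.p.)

d(seq1,seq2) = 0.5532, d(seq1,seq3) = 0.3206, d(seq2,seq3) = 0.3904

seq1–seq2: 9/23 sites differ → p ≈ 0.391304, d = −0.75 ln(1 − 0.521739) = 0.553199 ≈ 0.5532.
seq1–seq3: 6/23 sites differ → p ≈ 0.26087, d = −0.75 ln(1 − 0.347827) = 0.320584 ≈ 0.3206.
seq2–seq3: 7/23 sites differ → p ≈ 0.304348, d = −0.75 ln(1 − 0.405797) = 0.390401 ≈ 0.3904.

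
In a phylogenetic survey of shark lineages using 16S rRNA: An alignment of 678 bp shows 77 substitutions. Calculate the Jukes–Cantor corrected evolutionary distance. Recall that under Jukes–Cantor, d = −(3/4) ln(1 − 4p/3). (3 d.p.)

p = 77/678 ≈ 0.113569.
d = −(3/4) ln(1 − 4p/3) = −0.75 ln(1 − 0.151425) = −0.75 ln(0.848575)
  = −0.75 × (-0.164197) = 0.123148 substitutions/site.

0.123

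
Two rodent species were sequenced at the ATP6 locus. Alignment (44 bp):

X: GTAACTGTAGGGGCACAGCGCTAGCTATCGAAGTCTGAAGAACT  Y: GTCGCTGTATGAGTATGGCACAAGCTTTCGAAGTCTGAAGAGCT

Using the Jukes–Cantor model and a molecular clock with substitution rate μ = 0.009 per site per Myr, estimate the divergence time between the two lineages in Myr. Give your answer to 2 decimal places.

16.89

The sequences differ at 11 of 44 sites, so p = 11/44 = 0.25.
d = −(3/4) ln(1 − 4p/3) = −0.75 ln(1 − 0.333333) = −0.75 ln(0.666667)
  = −0.75 × (-0.405465) = 0.304099 substitutions/site.
Under a molecular clock d = 2μt, so t = d/(2μ) = 0.304099 / (2 × 0.009) = 16.89 Myr.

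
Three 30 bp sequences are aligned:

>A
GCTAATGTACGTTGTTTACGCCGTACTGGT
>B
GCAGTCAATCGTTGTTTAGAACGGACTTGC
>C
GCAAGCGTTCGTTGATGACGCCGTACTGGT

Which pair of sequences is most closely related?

A and C

A–B: 13/30 differ, p = 0.433, d = 0.647.
A–C: 6/30 differ, p = 0.200, d = 0.233.
B–C: 12/30 differ, p = 0.400, d = 0.572.
The smallest distance is between A and C.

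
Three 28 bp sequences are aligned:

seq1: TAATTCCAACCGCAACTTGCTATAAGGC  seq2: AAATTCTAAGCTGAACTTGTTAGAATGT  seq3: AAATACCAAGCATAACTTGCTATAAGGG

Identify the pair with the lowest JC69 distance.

seq1–seq2: 9/28 differ, p = 0.321, d = 0.420.
seq1–seq3: 6/28 differ, p = 0.214, d = 0.252.
seq2–seq3: 8/28 differ, p = 0.286, d = 0.360.
The smallest distance is between seq1 and seq3.

seq1 and seq3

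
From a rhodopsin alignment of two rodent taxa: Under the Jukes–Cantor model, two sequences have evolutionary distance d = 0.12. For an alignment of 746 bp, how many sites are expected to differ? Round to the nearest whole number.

Invert JC69: p = (3/4)(1 − e^(−4d/3)) = 0.75 × (1 − e^(-0.16)) = 0.75 × (1 − 0.852144) = 0.110892.
Expected differing sites = pL ≈ 0.110892 × 746 = 82.725432 ≈ 83.

83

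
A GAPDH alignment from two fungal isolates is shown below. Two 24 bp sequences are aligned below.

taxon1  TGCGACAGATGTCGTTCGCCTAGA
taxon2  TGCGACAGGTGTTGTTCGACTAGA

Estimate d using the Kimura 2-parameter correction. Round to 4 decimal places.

0.1386

Of 24 sites, 2 differences are transitions and 1 are transversions, so P = 2/24 ≈ 0.083333 and Q = 1/24 ≈ 0.041667.
Under the Kimura two-parameter model, d = −½ ln(1 − 2P − Q) − ¼ ln(1 − 2Q).
1 − 2P − Q = 0.791667, giving −½ ln(0.791667) = 0.116807.
1 − 2Q = 0.916666, giving −¼ ln(0.916666) = 0.021753.
d = 0.116807 + 0.021753 = 0.138560.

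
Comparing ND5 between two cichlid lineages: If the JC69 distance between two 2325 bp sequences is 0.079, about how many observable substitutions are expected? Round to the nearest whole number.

Invert JC69: p = (3/4)(1 − e^(−4d/3)) = 0.75 × (1 − e^(-0.105333)) = 0.75 × (1 − 0.900025) = 0.074981.
Expected differing sites = pL ≈ 0.074981 × 2325 = 174.330825 ≈ 174.

174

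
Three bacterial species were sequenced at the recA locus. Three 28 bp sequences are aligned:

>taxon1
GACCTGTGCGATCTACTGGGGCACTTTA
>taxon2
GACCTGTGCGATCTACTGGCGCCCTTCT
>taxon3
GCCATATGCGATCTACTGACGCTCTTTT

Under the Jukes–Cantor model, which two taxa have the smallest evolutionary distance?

taxon1–taxon2: 4/28 differ, p = 0.143, d = 0.158.
taxon1–taxon3: 7/28 differ, p = 0.250, d = 0.304.
taxon2–taxon3: 6/28 differ, p = 0.214, d = 0.252.
The smallest distance is between taxon1 and taxon2.

taxon1 and taxon2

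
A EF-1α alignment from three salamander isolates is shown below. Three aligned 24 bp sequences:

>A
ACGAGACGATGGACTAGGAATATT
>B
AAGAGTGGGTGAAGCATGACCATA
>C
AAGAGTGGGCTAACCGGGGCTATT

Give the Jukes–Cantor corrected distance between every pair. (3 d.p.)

A–B: 11/24 sites differ → p ≈ 0.458333, d = −0.75 ln(1 − 0.611111) = 0.708346 ≈ 0.708.
A–C: 11/24 sites differ → p ≈ 0.458333, d = −0.75 ln(1 − 0.611111) = 0.708346 ≈ 0.708.
B–C: 8/24 sites differ → p ≈ 0.333333, d = −0.75 ln(1 − 0.444444) = 0.440839 ≈ 0.441.

d(A,B) = 0.708, d(A,C) = 0.708, d(B,C) = 0.441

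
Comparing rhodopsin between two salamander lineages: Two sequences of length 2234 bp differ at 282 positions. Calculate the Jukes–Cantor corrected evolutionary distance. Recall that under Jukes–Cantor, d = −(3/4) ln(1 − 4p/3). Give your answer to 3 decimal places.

0.138

p = 282/2234 ≈ 0.126231.
d = −(3/4) ln(1 − 4p/3) = −0.75 ln(1 − 0.168308) = −0.75 ln(0.831692)
  = −0.75 × (-0.184293) = 0.138220 substitutions/site.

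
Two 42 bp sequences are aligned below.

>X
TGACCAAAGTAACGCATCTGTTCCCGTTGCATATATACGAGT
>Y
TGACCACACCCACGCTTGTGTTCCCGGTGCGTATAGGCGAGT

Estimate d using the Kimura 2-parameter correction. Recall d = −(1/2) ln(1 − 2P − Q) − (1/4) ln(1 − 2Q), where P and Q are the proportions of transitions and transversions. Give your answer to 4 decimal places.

0.2866

Of 42 sites, 3 differences are transitions and 7 are transversions, so P = 3/42 ≈ 0.071429 and Q = 7/42 ≈ 0.166667.
Under the Kimura two-parameter model, d = −½ ln(1 − 2P − Q) − ¼ ln(1 − 2Q).
1 − 2P − Q = 0.690475, giving −½ ln(0.690475) = 0.185188.
1 − 2Q = 0.666666, giving −¼ ln(0.666666) = 0.101367.
d = 0.185188 + 0.101367 = 0.286555.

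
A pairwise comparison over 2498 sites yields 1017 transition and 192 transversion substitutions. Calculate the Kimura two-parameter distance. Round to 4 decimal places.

1.1504

P = 1017/2498 ≈ 0.407126 and Q = 192/2498 ≈ 0.076861.
Under the Kimura two-parameter model, d = −½ ln(1 − 2P − Q) − ¼ ln(1 − 2Q).
1 − 2P − Q = 0.108887, giving −½ ln(0.108887) = 1.108722.
1 − 2Q = 0.846278, giving −¼ ln(0.846278) = 0.041727.
d = 1.108722 + 0.041727 = 1.150449.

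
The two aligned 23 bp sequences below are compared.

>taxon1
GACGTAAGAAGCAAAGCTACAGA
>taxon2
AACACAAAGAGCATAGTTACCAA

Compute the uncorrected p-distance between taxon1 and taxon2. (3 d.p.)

The sequences differ at 9 of 23 positions (sites 1, 4, 5, 8, 9, 14, 17, 21, 22).
p = 9/23 = 0.391304… ≈ 0.391 (to 3 d.p.).

0.391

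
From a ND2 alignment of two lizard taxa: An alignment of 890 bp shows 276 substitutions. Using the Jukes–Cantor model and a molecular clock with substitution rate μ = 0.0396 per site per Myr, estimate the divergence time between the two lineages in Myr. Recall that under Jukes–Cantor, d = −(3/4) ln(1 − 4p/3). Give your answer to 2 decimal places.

5.05

p = 276/890 ≈ 0.310112.
d = −(3/4) ln(1 − 4p/3) = −0.75 ln(1 − 0.413483) = −0.75 ln(0.586517)
  = −0.75 × (-0.533554) = 0.400166 substitutions/site.
Under a molecular clock d = 2μt, so t = d/(2μ) = 0.400166 / (2 × 0.0396) = 5.05 Myr.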